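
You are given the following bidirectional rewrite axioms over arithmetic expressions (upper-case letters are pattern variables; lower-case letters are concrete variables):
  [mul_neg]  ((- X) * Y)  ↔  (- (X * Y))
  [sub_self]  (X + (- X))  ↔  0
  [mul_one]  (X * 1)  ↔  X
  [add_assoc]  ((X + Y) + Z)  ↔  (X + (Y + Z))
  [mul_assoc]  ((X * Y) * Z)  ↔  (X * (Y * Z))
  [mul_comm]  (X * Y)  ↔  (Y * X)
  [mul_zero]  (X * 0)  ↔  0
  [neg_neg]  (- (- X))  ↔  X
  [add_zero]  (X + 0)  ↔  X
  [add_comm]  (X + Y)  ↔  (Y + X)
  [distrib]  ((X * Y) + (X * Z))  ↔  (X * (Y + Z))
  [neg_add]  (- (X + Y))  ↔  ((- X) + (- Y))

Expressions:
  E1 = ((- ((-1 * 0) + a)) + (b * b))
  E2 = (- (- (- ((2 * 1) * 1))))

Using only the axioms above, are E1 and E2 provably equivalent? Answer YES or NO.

Every axiom is a valid identity, so a rewrite proof would force E1 and E2 to agree under every assignment.
At a=0, b=0: E1 = 0 but E2 = -2; they differ, so no derivation exists.

NO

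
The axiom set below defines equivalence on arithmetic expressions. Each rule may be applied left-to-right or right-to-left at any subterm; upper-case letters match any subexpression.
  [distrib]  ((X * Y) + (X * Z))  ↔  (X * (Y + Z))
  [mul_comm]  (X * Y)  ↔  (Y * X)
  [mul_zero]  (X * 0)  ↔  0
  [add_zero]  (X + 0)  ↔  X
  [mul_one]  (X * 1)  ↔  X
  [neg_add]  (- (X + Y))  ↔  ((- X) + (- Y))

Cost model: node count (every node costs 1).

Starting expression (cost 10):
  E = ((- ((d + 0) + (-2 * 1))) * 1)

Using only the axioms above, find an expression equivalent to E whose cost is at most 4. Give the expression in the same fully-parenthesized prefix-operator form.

step 1: mul_one (→) rewrites (-2 * 1) into -2, now ((- ((d + 0) + -2)) * 1)
step 2: mul_one (→) rewrites ((- ((d + 0) + -2)) * 1) into (- ((d + 0) + -2))
step 3: add_zero (→) rewrites (d + 0) into d, reaching cost 4 (bound 4)

(- (d + -2))   [cost 4]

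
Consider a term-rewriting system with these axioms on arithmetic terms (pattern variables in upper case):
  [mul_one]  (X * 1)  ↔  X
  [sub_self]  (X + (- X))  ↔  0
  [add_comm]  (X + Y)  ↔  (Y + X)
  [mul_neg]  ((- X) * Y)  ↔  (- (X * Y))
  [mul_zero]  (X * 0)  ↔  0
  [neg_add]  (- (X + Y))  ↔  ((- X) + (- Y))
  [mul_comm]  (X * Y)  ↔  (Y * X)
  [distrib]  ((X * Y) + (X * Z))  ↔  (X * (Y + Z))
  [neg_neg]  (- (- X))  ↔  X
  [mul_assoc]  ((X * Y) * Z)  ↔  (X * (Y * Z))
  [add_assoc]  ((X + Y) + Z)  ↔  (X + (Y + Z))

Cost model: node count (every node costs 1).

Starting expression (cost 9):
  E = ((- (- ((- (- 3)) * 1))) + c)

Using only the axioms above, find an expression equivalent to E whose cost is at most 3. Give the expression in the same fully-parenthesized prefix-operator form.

(1) ((- (- 3)) * 1)  =[mul_one →]=  (- (- 3))    ⊢ ((- (- (- (- 3)))) + c)
(2) (- (- (- (- 3))))  =[neg_neg →]=  (- (- 3))    ⊢ ((- (- 3)) + c)
(3) (- (- 3))  =[neg_neg →]=  3    ⊢ cost 3, within 3

(3 + c)   [cost 3]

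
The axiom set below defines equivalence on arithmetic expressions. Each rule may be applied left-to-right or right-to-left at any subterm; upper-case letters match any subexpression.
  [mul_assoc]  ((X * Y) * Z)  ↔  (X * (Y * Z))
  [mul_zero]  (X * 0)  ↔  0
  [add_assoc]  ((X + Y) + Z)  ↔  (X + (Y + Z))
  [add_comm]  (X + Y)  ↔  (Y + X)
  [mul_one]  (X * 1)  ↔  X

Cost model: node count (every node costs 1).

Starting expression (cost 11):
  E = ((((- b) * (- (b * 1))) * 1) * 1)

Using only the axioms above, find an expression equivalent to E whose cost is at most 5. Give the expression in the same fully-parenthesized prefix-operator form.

(1) (b * 1)  =[mul_one →]=  b    ⊢ ((((- b) * (- b)) * 1) * 1)
(2) ((((- b) * (- b)) * 1) * 1)  =[mul_one →]=  (((- b) * (- b)) * 1)
(3) (((- b) * (- b)) * 1)  =[mul_one →]=  ((- b) * (- b))    ⊢ cost 5, within 5

((- b) * (- b))   [cost 5]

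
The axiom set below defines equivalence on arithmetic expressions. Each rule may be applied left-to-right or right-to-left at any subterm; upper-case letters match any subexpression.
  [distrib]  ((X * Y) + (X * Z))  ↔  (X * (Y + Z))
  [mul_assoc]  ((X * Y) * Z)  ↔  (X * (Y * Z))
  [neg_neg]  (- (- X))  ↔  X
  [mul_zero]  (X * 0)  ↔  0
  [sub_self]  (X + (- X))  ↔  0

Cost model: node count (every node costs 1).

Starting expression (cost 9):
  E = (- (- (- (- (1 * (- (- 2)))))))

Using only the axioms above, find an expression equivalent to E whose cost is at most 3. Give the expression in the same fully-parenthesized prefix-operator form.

1. [neg_neg →] (- (- (- (1 * (- (- 2))))))  →  (- (1 * (- (- 2))));  E = (- (- (1 * (- (- 2)))))
2. [neg_neg →] (- (- 2))  →  2;  E = (- (- (1 * 2)))
3. [neg_neg →] (- (- (1 * 2)))  →  (1 * 2);  cost 3 ≤ 3, done

(1 * 2)   [cost 3]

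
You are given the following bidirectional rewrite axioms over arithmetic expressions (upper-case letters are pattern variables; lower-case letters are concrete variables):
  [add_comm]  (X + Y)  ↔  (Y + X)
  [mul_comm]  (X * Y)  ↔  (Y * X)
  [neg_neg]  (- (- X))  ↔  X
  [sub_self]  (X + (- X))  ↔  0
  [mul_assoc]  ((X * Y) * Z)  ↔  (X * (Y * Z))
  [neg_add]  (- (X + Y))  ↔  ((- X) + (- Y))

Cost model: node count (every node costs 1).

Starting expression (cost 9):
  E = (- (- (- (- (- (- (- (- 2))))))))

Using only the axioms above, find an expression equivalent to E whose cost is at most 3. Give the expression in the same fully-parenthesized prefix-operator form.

(- (- 2))   [cost 3]

(1) (- (- (- (- (- (- (- (- 2))))))))  =[neg_neg →]=  (- (- (- (- (- (- 2))))))
(2) (- (- (- (- (- 2)))))  =[neg_neg →]=  (- (- (- 2)))    ⊢ (- (- (- (- 2))))
(3) (- (- 2))  =[neg_neg →]=  2    ⊢ cost 3, within 3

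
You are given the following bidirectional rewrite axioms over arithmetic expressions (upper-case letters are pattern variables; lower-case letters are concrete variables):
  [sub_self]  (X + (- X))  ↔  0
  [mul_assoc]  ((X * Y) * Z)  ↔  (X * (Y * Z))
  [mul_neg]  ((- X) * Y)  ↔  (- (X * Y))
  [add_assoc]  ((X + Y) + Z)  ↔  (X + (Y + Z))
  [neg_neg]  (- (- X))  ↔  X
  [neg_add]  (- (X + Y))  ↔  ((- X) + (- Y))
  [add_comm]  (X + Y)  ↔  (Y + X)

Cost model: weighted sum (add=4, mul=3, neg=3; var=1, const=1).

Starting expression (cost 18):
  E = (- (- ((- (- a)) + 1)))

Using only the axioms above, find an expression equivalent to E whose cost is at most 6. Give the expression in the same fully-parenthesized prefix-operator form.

(a + 1)   [cost 6]

(1) (- (- a))  =[neg_neg →]=  a    ⊢ (- (- (a + 1)))
(2) (- (- (a + 1)))  =[neg_neg →]=  (a + 1)    ⊢ cost 6, within 6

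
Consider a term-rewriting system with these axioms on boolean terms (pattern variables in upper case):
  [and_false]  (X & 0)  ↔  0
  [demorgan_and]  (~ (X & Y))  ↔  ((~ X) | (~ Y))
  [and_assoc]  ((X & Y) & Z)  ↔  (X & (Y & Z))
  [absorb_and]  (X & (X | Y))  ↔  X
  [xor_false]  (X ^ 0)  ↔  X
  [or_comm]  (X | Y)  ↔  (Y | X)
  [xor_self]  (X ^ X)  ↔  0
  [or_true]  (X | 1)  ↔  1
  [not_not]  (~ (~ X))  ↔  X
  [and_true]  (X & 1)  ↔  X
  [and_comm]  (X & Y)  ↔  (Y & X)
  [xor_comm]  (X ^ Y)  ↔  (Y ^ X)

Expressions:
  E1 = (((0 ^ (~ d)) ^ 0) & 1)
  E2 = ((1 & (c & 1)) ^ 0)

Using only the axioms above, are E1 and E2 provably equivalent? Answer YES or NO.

The axioms are sound identities: if E1 ↔* E2 then E1 and E2 evaluate identically under any assignment.
Under c=0, d=0: E1 evaluates to 1, E2 to 0. Distinct ⇒ no rewrite sequence connects them.

NO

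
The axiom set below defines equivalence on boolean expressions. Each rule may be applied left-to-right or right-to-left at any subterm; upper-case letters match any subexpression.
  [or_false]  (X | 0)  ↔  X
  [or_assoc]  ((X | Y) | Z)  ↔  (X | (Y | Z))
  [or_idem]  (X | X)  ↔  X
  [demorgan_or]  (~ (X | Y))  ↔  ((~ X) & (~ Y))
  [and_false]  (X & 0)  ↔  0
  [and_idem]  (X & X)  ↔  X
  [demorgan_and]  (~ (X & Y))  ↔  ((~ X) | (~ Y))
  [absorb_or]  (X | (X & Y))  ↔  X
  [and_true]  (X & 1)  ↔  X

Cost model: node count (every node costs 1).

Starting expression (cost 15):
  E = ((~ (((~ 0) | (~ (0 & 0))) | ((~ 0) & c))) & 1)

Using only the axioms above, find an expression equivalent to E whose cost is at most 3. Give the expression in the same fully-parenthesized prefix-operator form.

(~ (~ 0))   [cost 3]

step 1: and_idem (→) rewrites (0 & 0) into 0, now ((~ (((~ 0) | (~ 0)) | ((~ 0) & c))) & 1)
step 2: and_true (→) rewrites ((~ (((~ 0) | (~ 0)) | ((~ 0) & c))) & 1) into (~ (((~ 0) | (~ 0)) | ((~ 0) & c)))
step 3: or_idem (→) rewrites ((~ 0) | (~ 0)) into (~ 0), now (~ ((~ 0) | ((~ 0) & c)))
step 4: absorb_or (→) rewrites ((~ 0) | ((~ 0) & c)) into (~ 0), reaching cost 3 (bound 3)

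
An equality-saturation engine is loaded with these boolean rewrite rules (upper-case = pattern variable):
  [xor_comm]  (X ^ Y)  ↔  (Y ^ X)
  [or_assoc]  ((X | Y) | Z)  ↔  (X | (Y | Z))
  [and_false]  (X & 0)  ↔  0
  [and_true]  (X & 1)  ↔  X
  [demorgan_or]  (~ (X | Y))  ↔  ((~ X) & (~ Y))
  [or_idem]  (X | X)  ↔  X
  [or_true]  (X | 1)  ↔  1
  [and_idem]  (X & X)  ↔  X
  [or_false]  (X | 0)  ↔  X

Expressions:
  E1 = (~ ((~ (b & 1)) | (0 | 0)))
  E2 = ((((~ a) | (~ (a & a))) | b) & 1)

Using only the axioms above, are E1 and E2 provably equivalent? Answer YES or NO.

NO

All listed rules preserve value, hence provable equivalence implies equal values everywhere; look for a separating assignment.
a=0, b=0 gives E1 ↦ 0, E2 ↦ 1; values differ ⇒ not provably equivalent.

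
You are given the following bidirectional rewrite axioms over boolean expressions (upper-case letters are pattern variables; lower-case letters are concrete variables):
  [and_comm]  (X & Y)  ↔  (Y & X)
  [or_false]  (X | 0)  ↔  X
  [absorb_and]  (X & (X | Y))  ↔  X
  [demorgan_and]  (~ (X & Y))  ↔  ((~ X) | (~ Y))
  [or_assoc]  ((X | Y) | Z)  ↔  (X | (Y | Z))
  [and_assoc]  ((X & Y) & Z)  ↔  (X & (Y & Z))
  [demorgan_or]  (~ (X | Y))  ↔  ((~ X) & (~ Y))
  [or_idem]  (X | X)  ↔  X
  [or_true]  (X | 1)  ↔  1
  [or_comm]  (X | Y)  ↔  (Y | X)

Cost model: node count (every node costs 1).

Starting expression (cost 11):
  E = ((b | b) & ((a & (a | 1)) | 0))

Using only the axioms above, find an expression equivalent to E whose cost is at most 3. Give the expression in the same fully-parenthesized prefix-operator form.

(b & a)   [cost 3]

(1) (b | b)  =[or_idem →]=  b    ⊢ (b & ((a & (a | 1)) | 0))
(2) (a & (a | 1))  =[absorb_and →]=  a    ⊢ (b & (a | 0))
(3) (a | 0)  =[or_false →]=  a    ⊢ cost 3, within 3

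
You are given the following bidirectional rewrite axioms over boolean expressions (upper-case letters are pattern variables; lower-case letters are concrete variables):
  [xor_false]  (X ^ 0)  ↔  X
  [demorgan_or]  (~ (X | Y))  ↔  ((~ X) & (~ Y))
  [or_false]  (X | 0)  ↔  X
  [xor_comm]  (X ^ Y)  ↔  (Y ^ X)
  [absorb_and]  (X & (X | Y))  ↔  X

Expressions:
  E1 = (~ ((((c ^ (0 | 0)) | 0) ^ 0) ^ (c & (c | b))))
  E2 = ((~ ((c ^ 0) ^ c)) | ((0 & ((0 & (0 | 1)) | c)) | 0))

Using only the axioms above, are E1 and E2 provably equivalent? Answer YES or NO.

1. [or_false →] (0 | 0)  →  0;  E1 = (~ ((((c ^ 0) | 0) ^ 0) ^ (c & (c | b))))
2. [xor_false →] (c ^ 0)  →  c;  E1 = (~ (((c | 0) ^ 0) ^ (c & (c | b))))
3. [absorb_and →] (c & (c | b))  →  c;  E1 = (~ (((c | 0) ^ 0) ^ c))
4. [xor_false →] ((c | 0) ^ 0)  →  (c | 0);  E1 = (~ ((c | 0) ^ c))
5. [or_false →] (c | 0)  →  c;  E1 = (~ (c ^ c))
6. [or_false ←] (~ (c ^ c))  →  ((~ (c ^ c)) | 0)
7. [xor_false ←] c  →  (c ^ 0);  E1 = ((~ ((c ^ 0) ^ c)) | 0)
8. [absorb_and ←] 0  →  (0 & (0 | c));  E1 = ((~ ((c ^ 0) ^ c)) | (0 & (0 | c)))
9. [or_false ←] (0 & (0 | c))  →  ((0 & (0 | c)) | 0);  E1 = ((~ ((c ^ 0) ^ c)) | ((0 & (0 | c)) | 0))
10. [absorb_and ←] 0  →  (0 & (0 | 1));  this is E2

YES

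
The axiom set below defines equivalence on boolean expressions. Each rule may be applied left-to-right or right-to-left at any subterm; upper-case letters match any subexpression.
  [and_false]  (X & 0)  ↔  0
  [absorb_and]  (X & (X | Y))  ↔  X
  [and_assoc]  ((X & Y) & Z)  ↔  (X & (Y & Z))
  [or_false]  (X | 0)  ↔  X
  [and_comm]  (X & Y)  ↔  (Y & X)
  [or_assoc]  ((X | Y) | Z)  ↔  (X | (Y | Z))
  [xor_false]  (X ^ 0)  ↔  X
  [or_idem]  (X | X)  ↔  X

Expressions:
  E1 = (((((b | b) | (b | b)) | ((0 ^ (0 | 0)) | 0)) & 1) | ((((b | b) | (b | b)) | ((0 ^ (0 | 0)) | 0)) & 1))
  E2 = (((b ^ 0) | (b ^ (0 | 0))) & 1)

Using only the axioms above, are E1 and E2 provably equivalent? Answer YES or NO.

(1) (((((b | b) | (b | b)) | ((0 ^ (0 | 0)) | 0)) & 1) | ((((b | b) | (b | b)) | ((0 ^ (0 | 0)) | 0)) & 1))  =[or_idem →]=  ((((b | b) | (b | b)) | ((0 ^ (0 | 0)) | 0)) & 1)
(2) ((b | b) | (b | b))  =[or_idem →]=  (b | b)    ⊢ (((b | b) | ((0 ^ (0 | 0)) | 0)) & 1)
(3) (0 | 0)  =[or_idem →]=  0    ⊢ (((b | b) | ((0 ^ 0) | 0)) & 1)
(4) (b | b)  =[or_idem →]=  b    ⊢ ((b | ((0 ^ 0) | 0)) & 1)
(5) (0 ^ 0)  =[xor_false →]=  0    ⊢ ((b | (0 | 0)) & 1)
(6) (0 | 0)  =[or_idem →]=  0    ⊢ ((b | 0) & 1)
(7) (b | 0)  =[or_false →]=  b    ⊢ (b & 1)
(8) b  =[xor_false ←]=  (b ^ 0)    ⊢ ((b ^ 0) & 1)
(9) (b ^ 0)  =[or_idem ←]=  ((b ^ 0) | (b ^ 0))    ⊢ (((b ^ 0) | (b ^ 0)) & 1)
(10) 0  =[or_idem ←]=  (0 | 0)    ⊢ E2

YES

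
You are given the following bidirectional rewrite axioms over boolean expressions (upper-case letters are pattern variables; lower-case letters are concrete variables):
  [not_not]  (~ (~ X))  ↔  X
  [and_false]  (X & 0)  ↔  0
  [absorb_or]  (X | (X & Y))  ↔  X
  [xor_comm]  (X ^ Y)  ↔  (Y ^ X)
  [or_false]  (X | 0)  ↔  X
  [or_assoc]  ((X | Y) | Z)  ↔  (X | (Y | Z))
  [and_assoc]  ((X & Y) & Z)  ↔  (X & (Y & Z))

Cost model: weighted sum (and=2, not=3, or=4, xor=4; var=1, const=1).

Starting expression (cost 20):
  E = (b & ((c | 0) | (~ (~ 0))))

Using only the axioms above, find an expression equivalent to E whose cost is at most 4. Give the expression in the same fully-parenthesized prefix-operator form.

step 1: not_not (→) rewrites (~ (~ 0)) into 0, now (b & ((c | 0) | 0))
step 2: or_false (→) rewrites ((c | 0) | 0) into (c | 0), now (b & (c | 0))
step 3: or_false (→) rewrites (c | 0) into c, reaching cost 4 (bound 4)

(b & c)   [cost 4]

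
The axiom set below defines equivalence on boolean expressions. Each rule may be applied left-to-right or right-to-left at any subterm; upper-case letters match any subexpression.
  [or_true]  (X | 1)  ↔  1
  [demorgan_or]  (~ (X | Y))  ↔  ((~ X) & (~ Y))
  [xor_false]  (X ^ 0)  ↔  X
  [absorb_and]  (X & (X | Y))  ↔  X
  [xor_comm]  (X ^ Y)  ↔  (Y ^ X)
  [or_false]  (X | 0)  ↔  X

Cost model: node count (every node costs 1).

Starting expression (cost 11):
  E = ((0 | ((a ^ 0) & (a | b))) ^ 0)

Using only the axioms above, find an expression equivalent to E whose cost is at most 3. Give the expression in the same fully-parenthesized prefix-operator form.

step 1: xor_false (→) rewrites (a ^ 0) into a, now ((0 | (a & (a | b))) ^ 0)
step 2: absorb_and (→) rewrites (a & (a | b)) into a, now ((0 | a) ^ 0)
step 3: xor_false (→) rewrites ((0 | a) ^ 0) into (0 | a), reaching cost 3 (bound 3)

(0 | a)   [cost 3]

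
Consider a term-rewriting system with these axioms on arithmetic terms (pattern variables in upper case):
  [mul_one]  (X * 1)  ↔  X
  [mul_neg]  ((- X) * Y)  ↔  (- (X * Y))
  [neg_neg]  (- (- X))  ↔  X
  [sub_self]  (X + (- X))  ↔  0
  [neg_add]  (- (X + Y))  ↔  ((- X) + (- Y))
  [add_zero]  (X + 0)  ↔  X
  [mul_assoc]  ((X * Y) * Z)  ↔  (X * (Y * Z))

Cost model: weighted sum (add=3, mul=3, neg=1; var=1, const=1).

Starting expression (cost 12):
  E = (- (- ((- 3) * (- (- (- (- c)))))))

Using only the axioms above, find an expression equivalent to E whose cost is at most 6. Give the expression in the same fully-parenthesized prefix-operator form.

step 1: neg_neg (→) rewrites (- (- ((- 3) * (- (- (- (- c))))))) into ((- 3) * (- (- (- (- c)))))
step 2: mul_neg (→) rewrites ((- 3) * (- (- (- (- c))))) into (- (3 * (- (- (- (- c))))))
step 3: neg_neg (→) rewrites (- (- (- c))) into (- c), now (- (3 * (- (- c))))
step 4: neg_neg (→) rewrites (- (- c)) into c, reaching cost 6 (bound 6)

(- (3 * c))   [cost 6]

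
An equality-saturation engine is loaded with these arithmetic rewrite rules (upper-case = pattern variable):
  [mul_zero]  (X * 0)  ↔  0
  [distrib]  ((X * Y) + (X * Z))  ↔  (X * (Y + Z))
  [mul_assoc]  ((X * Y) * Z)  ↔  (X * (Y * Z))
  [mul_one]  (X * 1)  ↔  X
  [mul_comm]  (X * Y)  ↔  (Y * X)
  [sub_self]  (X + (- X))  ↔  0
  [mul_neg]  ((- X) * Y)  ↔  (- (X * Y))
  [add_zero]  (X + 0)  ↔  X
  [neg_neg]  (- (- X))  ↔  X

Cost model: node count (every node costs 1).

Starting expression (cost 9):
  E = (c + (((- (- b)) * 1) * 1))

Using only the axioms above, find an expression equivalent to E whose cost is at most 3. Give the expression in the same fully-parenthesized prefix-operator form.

(1) (- (- b))  =[neg_neg →]=  b    ⊢ (c + ((b * 1) * 1))
(2) (b * 1)  =[mul_one →]=  b    ⊢ (c + (b * 1))
(3) (b * 1)  =[mul_one →]=  b    ⊢ cost 3, within 3

(c + b)   [cost 3]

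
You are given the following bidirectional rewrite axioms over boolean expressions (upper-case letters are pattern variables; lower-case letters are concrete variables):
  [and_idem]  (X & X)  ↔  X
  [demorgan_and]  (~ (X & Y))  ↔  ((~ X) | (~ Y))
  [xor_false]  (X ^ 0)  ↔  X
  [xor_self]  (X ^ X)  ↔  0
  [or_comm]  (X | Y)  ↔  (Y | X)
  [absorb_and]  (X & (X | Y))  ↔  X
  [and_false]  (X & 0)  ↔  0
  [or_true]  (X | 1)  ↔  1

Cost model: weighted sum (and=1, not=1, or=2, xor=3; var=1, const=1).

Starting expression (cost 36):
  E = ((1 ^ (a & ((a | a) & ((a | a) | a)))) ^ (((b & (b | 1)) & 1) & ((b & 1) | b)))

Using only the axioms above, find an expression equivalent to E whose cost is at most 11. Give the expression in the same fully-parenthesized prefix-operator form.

((1 ^ a) ^ (b & 1))   [cost 11]

(1) ((a | a) & ((a | a) | a))  =[absorb_and →]=  (a | a)    ⊢ ((1 ^ (a & (a | a))) ^ (((b & (b | 1)) & 1) & ((b & 1) | b)))
(2) (b & (b | 1))  =[absorb_and →]=  b    ⊢ ((1 ^ (a & (a | a))) ^ ((b & 1) & ((b & 1) | b)))
(3) ((b & 1) & ((b & 1) | b))  =[absorb_and →]=  (b & 1)    ⊢ ((1 ^ (a & (a | a))) ^ (b & 1))
(4) (a & (a | a))  =[absorb_and →]=  a    ⊢ cost 11, within 11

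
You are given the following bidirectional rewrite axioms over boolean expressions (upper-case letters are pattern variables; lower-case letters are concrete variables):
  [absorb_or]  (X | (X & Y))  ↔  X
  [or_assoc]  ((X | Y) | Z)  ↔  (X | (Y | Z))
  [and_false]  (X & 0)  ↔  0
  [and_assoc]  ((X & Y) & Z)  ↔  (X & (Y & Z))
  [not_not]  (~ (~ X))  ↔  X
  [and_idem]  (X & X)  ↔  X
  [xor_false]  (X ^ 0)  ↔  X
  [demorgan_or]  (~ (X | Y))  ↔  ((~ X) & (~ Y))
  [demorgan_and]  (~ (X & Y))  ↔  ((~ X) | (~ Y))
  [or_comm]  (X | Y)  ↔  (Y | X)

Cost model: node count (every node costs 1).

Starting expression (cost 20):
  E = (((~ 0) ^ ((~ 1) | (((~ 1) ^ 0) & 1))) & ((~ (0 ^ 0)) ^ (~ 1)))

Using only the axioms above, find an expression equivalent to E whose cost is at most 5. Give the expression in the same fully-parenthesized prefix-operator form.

((~ 0) ^ (~ 1))   [cost 5]

(1) ((~ 1) ^ 0)  =[xor_false →]=  (~ 1)    ⊢ (((~ 0) ^ ((~ 1) | ((~ 1) & 1))) & ((~ (0 ^ 0)) ^ (~ 1)))
(2) (0 ^ 0)  =[xor_false →]=  0    ⊢ (((~ 0) ^ ((~ 1) | ((~ 1) & 1))) & ((~ 0) ^ (~ 1)))
(3) ((~ 1) | ((~ 1) & 1))  =[absorb_or →]=  (~ 1)    ⊢ (((~ 0) ^ (~ 1)) & ((~ 0) ^ (~ 1)))
(4) (((~ 0) ^ (~ 1)) & ((~ 0) ^ (~ 1)))  =[and_idem →]=  ((~ 0) ^ (~ 1))    ⊢ cost 5, within 5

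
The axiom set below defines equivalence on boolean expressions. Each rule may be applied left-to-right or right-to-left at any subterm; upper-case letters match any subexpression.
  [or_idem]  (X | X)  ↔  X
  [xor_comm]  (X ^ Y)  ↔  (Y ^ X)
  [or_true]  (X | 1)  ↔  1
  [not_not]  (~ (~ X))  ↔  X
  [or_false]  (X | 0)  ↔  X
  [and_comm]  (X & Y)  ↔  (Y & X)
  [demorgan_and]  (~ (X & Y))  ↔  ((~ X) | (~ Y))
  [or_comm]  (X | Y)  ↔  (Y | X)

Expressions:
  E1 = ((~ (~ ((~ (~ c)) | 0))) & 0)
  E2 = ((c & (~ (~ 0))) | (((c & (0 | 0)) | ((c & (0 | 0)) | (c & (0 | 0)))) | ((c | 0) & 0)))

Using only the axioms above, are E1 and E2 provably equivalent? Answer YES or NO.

step 1: not_not (→) rewrites (~ (~ c)) into c, now ((~ (~ (c | 0))) & 0)
step 2: not_not (→) rewrites (~ (~ (c | 0))) into (c | 0), now ((c | 0) & 0)
step 3: or_false (→) rewrites (c | 0) into c, now (c & 0)
step 4: or_idem (←) rewrites (c & 0) into ((c & 0) | (c & 0))
step 5: or_idem (←) rewrites (c & 0) into ((c & 0) | (c & 0)), now ((c & 0) | ((c & 0) | (c & 0)))
step 6: or_false (←) rewrites c into (c | 0), now ((c & 0) | ((c & 0) | ((c | 0) & 0)))
step 7: not_not (←) rewrites 0 into (~ (~ 0)), now ((c & (~ (~ 0))) | ((c & 0) | ((c | 0) & 0)))
step 8: or_idem (←) rewrites 0 into (0 | 0), now ((c & (~ (~ 0))) | ((c & (0 | 0)) | ((c | 0) & 0)))
step 9: or_idem (←) rewrites (c & (0 | 0)) into ((c & (0 | 0)) | (c & (0 | 0))), now ((c & (~ (~ 0))) | (((c & (0 | 0)) | (c & (0 | 0))) | ((c | 0) & 0)))
step 10: or_idem (←) rewrites (c & (0 | 0)) into ((c & (0 | 0)) | (c & (0 | 0))), which is E2

YES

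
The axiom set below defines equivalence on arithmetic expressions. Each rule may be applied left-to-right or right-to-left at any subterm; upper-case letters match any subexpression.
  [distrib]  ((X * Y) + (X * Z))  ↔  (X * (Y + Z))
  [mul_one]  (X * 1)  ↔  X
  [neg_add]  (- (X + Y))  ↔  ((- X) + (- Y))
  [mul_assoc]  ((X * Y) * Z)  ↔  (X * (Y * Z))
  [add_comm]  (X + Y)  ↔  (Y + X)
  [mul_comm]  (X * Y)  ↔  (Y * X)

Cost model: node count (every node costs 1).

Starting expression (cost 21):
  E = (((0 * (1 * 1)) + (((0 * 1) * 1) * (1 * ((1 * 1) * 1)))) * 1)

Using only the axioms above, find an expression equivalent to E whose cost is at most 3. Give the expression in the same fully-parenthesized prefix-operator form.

1. [mul_one →] (((0 * (1 * 1)) + (((0 * 1) * 1) * (1 * ((1 * 1) * 1)))) * 1)  →  ((0 * (1 * 1)) + (((0 * 1) * 1) * (1 * ((1 * 1) * 1))))
2. [mul_one →] ((1 * 1) * 1)  →  (1 * 1);  E = ((0 * (1 * 1)) + (((0 * 1) * 1) * (1 * (1 * 1))))
3. [add_comm →] ((0 * (1 * 1)) + (((0 * 1) * 1) * (1 * (1 * 1))))  →  ((((0 * 1) * 1) * (1 * (1 * 1))) + (0 * (1 * 1)))
4. [mul_one →] (1 * 1)  →  1;  E = ((((0 * 1) * 1) * (1 * 1)) + (0 * (1 * 1)))
5. [mul_one →] (0 * 1)  →  0;  E = (((0 * 1) * (1 * 1)) + (0 * (1 * 1)))
6. [mul_one →] (1 * 1)  →  1;  E = (((0 * 1) * (1 * 1)) + (0 * 1))
7. [mul_one →] (1 * 1)  →  1;  E = (((0 * 1) * 1) + (0 * 1))
8. [mul_one →] ((0 * 1) * 1)  →  (0 * 1);  E = ((0 * 1) + (0 * 1))
9. [mul_one →] (0 * 1)  →  0;  E = (0 + (0 * 1))
10. [add_comm →] (0 + (0 * 1))  →  ((0 * 1) + 0)
11. [mul_one →] (0 * 1)  →  0;  cost 3 ≤ 3, done

(0 + 0)   [cost 3]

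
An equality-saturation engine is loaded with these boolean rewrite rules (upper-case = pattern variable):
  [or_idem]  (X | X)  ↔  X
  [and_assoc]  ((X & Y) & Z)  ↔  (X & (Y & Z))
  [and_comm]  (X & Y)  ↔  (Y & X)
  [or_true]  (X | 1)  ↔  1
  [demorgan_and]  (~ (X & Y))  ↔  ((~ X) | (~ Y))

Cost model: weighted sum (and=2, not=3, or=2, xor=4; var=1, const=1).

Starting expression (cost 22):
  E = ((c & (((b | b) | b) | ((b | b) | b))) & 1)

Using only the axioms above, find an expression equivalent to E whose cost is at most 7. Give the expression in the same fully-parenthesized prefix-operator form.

1. [or_idem →] (((b | b) | b) | ((b | b) | b))  →  ((b | b) | b);  E = ((c & ((b | b) | b)) & 1)
2. [or_idem →] (b | b)  →  b;  E = ((c & (b | b)) & 1)
3. [or_idem →] (b | b)  →  b;  cost 7 ≤ 7, done

((c & b) & 1)   [cost 7]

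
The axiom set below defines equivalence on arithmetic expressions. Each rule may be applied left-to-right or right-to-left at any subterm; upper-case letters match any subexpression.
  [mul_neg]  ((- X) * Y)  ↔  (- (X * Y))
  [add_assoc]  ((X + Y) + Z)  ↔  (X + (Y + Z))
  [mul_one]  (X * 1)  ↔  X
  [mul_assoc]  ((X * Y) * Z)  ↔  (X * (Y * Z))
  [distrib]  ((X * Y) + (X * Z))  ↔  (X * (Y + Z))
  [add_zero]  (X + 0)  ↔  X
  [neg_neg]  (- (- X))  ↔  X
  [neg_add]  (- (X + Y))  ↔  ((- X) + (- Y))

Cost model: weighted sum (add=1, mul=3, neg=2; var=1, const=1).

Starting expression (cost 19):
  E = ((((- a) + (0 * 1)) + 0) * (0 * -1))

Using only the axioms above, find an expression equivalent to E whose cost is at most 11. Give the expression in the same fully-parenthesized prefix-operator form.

1. [mul_one →] (0 * 1)  →  0;  E = ((((- a) + 0) + 0) * (0 * -1))
2. [add_zero →] (((- a) + 0) + 0)  →  ((- a) + 0);  E = (((- a) + 0) * (0 * -1))
3. [add_zero →] ((- a) + 0)  →  (- a);  cost 11 ≤ 11, done

((- a) * (0 * -1))   [cost 11]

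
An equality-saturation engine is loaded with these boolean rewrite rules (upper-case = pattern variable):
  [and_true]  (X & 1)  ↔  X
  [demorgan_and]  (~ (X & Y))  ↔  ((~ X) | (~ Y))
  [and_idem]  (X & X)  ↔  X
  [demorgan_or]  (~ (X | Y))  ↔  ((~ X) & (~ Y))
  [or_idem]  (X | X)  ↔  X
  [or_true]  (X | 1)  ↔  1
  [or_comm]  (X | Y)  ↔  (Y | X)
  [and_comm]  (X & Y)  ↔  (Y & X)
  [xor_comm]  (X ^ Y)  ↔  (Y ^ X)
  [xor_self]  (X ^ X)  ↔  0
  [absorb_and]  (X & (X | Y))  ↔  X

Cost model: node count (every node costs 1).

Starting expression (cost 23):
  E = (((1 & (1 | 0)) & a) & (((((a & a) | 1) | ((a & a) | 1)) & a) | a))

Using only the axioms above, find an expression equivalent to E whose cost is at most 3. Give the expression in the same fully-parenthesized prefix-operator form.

(1 & a)   [cost 3]

1. [or_idem →] (((a & a) | 1) | ((a & a) | 1))  →  ((a & a) | 1);  E = (((1 & (1 | 0)) & a) & ((((a & a) | 1) & a) | a))
2. [absorb_and →] (1 & (1 | 0))  →  1;  E = ((1 & a) & ((((a & a) | 1) & a) | a))
3. [and_idem →] (a & a)  →  a;  E = ((1 & a) & (((a | 1) & a) | a))
4. [or_true →] (a | 1)  →  1;  E = ((1 & a) & ((1 & a) | a))
5. [absorb_and →] ((1 & a) & ((1 & a) | a))  →  (1 & a);  cost 3 ≤ 3, done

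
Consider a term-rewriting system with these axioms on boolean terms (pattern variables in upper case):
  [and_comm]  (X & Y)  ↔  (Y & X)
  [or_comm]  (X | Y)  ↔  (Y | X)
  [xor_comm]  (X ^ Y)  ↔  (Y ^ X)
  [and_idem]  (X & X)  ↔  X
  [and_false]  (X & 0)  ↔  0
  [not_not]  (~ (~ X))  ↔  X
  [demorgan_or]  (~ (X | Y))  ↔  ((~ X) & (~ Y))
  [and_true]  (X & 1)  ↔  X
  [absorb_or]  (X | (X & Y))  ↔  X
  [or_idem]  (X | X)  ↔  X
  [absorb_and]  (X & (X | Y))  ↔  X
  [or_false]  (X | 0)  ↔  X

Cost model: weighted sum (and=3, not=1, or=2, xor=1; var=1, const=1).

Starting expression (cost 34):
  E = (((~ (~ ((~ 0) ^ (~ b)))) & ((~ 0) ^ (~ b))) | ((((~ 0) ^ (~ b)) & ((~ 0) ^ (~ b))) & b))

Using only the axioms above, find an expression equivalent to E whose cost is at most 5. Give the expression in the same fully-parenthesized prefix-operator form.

((~ 0) ^ (~ b))   [cost 5]

step 1: not_not (→) rewrites (~ (~ ((~ 0) ^ (~ b)))) into ((~ 0) ^ (~ b)), now ((((~ 0) ^ (~ b)) & ((~ 0) ^ (~ b))) | ((((~ 0) ^ (~ b)) & ((~ 0) ^ (~ b))) & b))
step 2: absorb_or (→) rewrites ((((~ 0) ^ (~ b)) & ((~ 0) ^ (~ b))) | ((((~ 0) ^ (~ b)) & ((~ 0) ^ (~ b))) & b)) into (((~ 0) ^ (~ b)) & ((~ 0) ^ (~ b)))
step 3: and_idem (→) rewrites (((~ 0) ^ (~ b)) & ((~ 0) ^ (~ b))) into ((~ 0) ^ (~ b)), reaching cost 5 (bound 5)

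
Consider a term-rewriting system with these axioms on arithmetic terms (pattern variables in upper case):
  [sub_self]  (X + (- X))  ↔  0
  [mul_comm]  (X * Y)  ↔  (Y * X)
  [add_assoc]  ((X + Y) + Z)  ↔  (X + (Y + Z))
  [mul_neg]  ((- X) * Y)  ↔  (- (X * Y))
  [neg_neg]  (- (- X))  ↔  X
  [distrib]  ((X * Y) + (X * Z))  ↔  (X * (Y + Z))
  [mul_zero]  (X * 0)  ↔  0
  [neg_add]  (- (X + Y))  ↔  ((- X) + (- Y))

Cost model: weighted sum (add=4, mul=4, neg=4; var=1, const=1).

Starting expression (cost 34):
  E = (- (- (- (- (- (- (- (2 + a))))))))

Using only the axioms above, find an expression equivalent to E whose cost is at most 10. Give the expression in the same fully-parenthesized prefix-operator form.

1. [neg_neg →] (- (- (- (- (2 + a)))))  →  (- (- (2 + a)));  E = (- (- (- (- (- (2 + a))))))
2. [neg_neg →] (- (- (- (- (- (2 + a))))))  →  (- (- (- (2 + a))))
3. [neg_neg →] (- (- (- (2 + a))))  →  (- (2 + a));  cost 10 ≤ 10, done

(- (2 + a))   [cost 10]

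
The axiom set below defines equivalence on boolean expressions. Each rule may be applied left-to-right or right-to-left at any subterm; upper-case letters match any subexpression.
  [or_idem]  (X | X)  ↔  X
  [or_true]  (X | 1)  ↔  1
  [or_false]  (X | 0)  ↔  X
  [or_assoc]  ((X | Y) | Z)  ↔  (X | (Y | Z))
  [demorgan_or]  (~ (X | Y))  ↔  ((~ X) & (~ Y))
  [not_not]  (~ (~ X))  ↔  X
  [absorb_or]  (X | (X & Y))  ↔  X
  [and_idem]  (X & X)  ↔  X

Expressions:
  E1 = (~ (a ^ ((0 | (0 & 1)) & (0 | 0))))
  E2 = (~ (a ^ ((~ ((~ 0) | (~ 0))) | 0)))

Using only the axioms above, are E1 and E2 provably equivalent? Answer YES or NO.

YES

1. [absorb_or →] (0 | (0 & 1))  →  0;  E1 = (~ (a ^ (0 & (0 | 0))))
2. [or_false →] (0 | 0)  →  0;  E1 = (~ (a ^ (0 & 0)))
3. [and_idem →] (0 & 0)  →  0;  E1 = (~ (a ^ 0))
4. [not_not ←] 0  →  (~ (~ 0));  E1 = (~ (a ^ (~ (~ 0))))
5. [or_idem ←] (~ 0)  →  ((~ 0) | (~ 0));  E1 = (~ (a ^ (~ ((~ 0) | (~ 0)))))
6. [or_false ←] (~ ((~ 0) | (~ 0)))  →  ((~ ((~ 0) | (~ 0))) | 0);  this is E2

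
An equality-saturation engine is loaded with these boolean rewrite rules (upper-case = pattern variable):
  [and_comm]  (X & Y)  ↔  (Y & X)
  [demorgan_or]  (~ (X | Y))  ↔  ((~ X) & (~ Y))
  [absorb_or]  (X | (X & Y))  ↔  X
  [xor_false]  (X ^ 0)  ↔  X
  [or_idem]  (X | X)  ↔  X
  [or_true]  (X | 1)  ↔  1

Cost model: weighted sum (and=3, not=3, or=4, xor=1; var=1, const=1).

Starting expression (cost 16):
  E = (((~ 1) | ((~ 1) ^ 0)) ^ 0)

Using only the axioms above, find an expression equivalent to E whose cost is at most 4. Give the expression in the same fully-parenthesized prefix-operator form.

1. [xor_false →] ((~ 1) ^ 0)  →  (~ 1);  E = (((~ 1) | (~ 1)) ^ 0)
2. [or_idem →] ((~ 1) | (~ 1))  →  (~ 1);  E = ((~ 1) ^ 0)
3. [xor_false →] ((~ 1) ^ 0)  →  (~ 1);  cost 4 ≤ 4, done

(~ 1)   [cost 4]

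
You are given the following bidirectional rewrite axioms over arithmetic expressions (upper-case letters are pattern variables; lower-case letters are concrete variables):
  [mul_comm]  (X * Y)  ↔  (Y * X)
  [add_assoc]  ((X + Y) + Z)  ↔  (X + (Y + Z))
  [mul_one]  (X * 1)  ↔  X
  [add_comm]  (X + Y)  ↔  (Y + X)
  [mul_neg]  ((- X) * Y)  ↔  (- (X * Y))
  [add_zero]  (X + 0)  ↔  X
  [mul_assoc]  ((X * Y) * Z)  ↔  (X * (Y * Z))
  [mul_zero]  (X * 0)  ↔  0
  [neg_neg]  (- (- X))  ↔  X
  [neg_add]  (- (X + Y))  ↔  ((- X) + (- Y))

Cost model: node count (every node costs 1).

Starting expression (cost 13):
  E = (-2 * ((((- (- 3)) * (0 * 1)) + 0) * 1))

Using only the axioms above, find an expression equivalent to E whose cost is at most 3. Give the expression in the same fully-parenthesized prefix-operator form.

(-2 * 0)   [cost 3]

step 1: mul_one (→) rewrites ((((- (- 3)) * (0 * 1)) + 0) * 1) into (((- (- 3)) * (0 * 1)) + 0), now (-2 * (((- (- 3)) * (0 * 1)) + 0))
step 2: neg_neg (→) rewrites (- (- 3)) into 3, now (-2 * ((3 * (0 * 1)) + 0))
step 3: mul_one (→) rewrites (0 * 1) into 0, now (-2 * ((3 * 0) + 0))
step 4: mul_zero (→) rewrites (3 * 0) into 0, now (-2 * (0 + 0))
step 5: add_zero (→) rewrites (0 + 0) into 0, reaching cost 3 (bound 3)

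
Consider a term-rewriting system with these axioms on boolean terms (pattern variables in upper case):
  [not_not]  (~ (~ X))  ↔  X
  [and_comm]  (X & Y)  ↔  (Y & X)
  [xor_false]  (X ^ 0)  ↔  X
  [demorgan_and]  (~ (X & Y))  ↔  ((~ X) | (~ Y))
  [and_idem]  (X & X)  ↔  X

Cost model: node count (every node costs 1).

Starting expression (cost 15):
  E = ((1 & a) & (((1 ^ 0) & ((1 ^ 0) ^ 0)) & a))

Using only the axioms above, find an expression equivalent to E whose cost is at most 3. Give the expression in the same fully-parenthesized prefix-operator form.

(1) ((1 ^ 0) ^ 0)  =[xor_false →]=  (1 ^ 0)    ⊢ ((1 & a) & (((1 ^ 0) & (1 ^ 0)) & a))
(2) (1 ^ 0)  =[xor_false →]=  1    ⊢ ((1 & a) & (((1 ^ 0) & 1) & a))
(3) (1 ^ 0)  =[xor_false →]=  1    ⊢ ((1 & a) & ((1 & 1) & a))
(4) (1 & 1)  =[and_idem →]=  1    ⊢ ((1 & a) & (1 & a))
(5) ((1 & a) & (1 & a))  =[and_idem →]=  (1 & a)    ⊢ cost 3, within 3

(1 & a)   [cost 3]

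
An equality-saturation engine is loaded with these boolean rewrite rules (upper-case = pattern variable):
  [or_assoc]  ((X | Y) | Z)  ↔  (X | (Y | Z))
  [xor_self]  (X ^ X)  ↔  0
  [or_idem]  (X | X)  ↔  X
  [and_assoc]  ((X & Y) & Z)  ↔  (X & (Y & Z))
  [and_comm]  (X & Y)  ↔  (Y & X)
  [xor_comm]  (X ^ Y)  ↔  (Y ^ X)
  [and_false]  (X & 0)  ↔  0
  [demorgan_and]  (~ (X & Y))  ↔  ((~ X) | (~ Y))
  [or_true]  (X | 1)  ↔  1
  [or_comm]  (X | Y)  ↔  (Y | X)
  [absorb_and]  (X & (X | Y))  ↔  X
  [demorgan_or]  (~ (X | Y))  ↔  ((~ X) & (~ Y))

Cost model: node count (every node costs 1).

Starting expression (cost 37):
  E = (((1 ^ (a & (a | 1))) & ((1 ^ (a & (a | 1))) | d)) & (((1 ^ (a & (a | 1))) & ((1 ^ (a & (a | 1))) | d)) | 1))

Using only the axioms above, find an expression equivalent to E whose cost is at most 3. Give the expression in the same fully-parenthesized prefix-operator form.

step 1: absorb_and (→) rewrites (((1 ^ (a & (a | 1))) & ((1 ^ (a & (a | 1))) | d)) & (((1 ^ (a & (a | 1))) & ((1 ^ (a & (a | 1))) | d)) | 1)) into ((1 ^ (a & (a | 1))) & ((1 ^ (a & (a | 1))) | d))
step 2: absorb_and (→) rewrites ((1 ^ (a & (a | 1))) & ((1 ^ (a & (a | 1))) | d)) into (1 ^ (a & (a | 1)))
step 3: absorb_and (→) rewrites (a & (a | 1)) into a, reaching cost 3 (bound 3)

(1 ^ a)   [cost 3]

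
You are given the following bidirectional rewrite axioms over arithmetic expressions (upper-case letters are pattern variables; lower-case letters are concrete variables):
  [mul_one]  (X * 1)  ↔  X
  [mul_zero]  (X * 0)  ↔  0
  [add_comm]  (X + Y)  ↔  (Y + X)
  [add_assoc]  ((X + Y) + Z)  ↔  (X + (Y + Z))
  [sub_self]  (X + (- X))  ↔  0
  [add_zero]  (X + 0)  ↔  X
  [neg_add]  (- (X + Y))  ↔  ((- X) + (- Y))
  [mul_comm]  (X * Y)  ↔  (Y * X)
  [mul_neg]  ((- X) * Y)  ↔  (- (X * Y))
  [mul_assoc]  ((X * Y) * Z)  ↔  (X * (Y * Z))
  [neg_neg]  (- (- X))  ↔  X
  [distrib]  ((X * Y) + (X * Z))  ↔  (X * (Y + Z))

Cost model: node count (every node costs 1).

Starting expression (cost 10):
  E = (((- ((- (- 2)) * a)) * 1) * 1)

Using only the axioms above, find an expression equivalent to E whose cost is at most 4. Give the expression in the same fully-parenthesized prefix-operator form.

step 1: mul_one (→) rewrites ((- ((- (- 2)) * a)) * 1) into (- ((- (- 2)) * a)), now ((- ((- (- 2)) * a)) * 1)
step 2: mul_one (→) rewrites ((- ((- (- 2)) * a)) * 1) into (- ((- (- 2)) * a))
step 3: neg_neg (→) rewrites (- (- 2)) into 2, reaching cost 4 (bound 4)

(- (2 * a))   [cost 4]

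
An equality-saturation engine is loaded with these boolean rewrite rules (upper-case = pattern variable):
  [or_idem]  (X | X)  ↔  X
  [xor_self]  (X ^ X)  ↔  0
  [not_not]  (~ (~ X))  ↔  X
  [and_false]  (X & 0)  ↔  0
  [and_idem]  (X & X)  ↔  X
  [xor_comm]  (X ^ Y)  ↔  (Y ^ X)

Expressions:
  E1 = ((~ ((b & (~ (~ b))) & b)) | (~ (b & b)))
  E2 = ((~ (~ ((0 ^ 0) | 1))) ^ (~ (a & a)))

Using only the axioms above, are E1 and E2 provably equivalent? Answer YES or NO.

NO

All listed rules preserve value, hence provable equivalence implies equal values everywhere; look for a separating assignment.
a=0, b=0 gives E1 ↦ 1, E2 ↦ 0; values differ ⇒ not provably equivalent.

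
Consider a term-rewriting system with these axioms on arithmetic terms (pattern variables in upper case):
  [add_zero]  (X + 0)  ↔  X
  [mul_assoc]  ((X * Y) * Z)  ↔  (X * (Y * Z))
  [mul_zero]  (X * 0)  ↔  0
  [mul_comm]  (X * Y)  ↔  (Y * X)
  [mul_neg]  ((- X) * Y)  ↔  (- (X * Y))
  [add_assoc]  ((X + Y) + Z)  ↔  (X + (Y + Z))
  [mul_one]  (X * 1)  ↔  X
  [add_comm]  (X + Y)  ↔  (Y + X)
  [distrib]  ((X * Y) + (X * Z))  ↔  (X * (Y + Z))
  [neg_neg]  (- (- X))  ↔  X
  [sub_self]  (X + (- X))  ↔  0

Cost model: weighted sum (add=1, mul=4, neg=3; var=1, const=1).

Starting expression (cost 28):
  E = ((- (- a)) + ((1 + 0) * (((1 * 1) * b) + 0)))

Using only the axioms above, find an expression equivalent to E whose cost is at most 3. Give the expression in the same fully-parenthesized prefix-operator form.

1. [mul_one →] (1 * 1)  →  1;  E = ((- (- a)) + ((1 + 0) * ((1 * b) + 0)))
2. [add_zero →] (1 + 0)  →  1;  E = ((- (- a)) + (1 * ((1 * b) + 0)))
3. [add_zero →] ((1 * b) + 0)  →  (1 * b);  E = ((- (- a)) + (1 * (1 * b)))
4. [neg_neg →] (- (- a))  →  a;  E = (a + (1 * (1 * b)))
5. [mul_comm →] (1 * b)  →  (b * 1);  E = (a + (1 * (b * 1)))
6. [mul_one →] (b * 1)  →  b;  E = (a + (1 * b))
7. [mul_comm →] (1 * b)  →  (b * 1);  E = (a + (b * 1))
8. [add_comm →] (a + (b * 1))  →  ((b * 1) + a)
9. [mul_one →] (b * 1)  →  b;  cost 3 ≤ 3, done

(b + a)   [cost 3]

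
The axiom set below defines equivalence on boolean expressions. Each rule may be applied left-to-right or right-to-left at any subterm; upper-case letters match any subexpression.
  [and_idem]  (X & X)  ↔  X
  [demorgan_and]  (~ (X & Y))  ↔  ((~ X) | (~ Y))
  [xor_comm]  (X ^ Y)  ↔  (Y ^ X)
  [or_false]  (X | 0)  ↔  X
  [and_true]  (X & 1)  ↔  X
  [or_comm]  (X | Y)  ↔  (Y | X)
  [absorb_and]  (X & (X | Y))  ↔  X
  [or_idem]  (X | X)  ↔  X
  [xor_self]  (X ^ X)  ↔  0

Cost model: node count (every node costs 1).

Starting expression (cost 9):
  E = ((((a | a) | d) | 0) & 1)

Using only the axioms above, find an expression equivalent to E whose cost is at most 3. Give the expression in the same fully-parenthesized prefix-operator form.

(a | d)   [cost 3]

(1) (((a | a) | d) | 0)  =[or_false →]=  ((a | a) | d)    ⊢ (((a | a) | d) & 1)
(2) (((a | a) | d) & 1)  =[and_true →]=  ((a | a) | d)
(3) (a | a)  =[or_idem →]=  a    ⊢ cost 3, within 3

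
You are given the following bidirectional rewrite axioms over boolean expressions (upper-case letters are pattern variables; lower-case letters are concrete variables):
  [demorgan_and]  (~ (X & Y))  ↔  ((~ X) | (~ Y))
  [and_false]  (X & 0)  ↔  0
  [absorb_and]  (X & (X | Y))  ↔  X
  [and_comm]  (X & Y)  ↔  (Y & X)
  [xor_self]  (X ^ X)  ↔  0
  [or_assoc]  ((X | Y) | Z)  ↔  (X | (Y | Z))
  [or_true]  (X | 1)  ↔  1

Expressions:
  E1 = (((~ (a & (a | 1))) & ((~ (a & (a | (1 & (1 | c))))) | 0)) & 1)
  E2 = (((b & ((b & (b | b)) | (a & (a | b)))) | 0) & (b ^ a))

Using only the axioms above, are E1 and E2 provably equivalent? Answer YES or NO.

NO

The axioms are sound identities: if E1 ↔* E2 then E1 and E2 evaluate identically under any assignment.
Under a=0, b=0, c=0: E1 evaluates to 1, E2 to 0. Distinct ⇒ no rewrite sequence connects them.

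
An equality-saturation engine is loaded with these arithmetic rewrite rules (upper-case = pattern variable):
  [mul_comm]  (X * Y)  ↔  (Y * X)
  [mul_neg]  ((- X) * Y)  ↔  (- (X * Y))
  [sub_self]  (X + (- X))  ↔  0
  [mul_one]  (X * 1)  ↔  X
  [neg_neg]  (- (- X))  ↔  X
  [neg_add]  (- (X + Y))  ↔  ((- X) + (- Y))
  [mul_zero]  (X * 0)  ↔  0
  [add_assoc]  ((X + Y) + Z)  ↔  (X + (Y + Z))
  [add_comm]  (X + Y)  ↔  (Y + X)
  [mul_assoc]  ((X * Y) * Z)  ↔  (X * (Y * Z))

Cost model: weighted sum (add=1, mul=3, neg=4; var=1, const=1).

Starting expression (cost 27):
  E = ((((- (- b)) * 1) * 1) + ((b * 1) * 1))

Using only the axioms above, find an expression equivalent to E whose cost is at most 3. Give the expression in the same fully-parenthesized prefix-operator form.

(b + b)   [cost 3]

step 1: mul_one (→) rewrites (((- (- b)) * 1) * 1) into ((- (- b)) * 1), now (((- (- b)) * 1) + ((b * 1) * 1))
step 2: add_comm (→) rewrites (((- (- b)) * 1) + ((b * 1) * 1)) into (((b * 1) * 1) + ((- (- b)) * 1))
step 3: mul_one (→) rewrites (b * 1) into b, now ((b * 1) + ((- (- b)) * 1))
step 4: mul_one (→) rewrites (b * 1) into b, now (b + ((- (- b)) * 1))
step 5: mul_one (→) rewrites ((- (- b)) * 1) into (- (- b)), now (b + (- (- b)))
step 6: neg_neg (→) rewrites (- (- b)) into b, reaching cost 3 (bound 3)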